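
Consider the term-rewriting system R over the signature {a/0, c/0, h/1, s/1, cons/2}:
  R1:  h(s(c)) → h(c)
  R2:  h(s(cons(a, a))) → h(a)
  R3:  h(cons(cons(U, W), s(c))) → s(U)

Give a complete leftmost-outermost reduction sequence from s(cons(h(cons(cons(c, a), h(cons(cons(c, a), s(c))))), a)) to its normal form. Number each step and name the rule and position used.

s(cons(s(c), a))

1. s(cons(h(cons(cons(c, a), h(cons(cons(c, a), s(c))))), a))  →  s(cons(h(cons(cons(c, a), s(c))), a))   [R3 at 1.1.1.2]
2. s(cons(h(cons(cons(c, a), s(c))), a))  →  s(cons(s(c), a))   [R3 at 1.1]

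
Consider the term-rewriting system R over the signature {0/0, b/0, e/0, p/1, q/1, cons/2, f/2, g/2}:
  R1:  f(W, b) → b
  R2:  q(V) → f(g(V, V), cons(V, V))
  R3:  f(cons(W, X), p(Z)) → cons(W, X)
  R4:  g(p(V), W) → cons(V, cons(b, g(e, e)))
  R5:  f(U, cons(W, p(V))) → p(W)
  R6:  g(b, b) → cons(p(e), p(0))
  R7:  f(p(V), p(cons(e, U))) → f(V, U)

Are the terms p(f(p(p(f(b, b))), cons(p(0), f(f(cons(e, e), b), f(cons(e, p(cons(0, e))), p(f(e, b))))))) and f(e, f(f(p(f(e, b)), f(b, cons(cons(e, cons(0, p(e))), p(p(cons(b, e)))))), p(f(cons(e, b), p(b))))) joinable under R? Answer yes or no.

no — NF(t₁) = p(p(p(0))), NF(t₂) = b

Reduce t₁ = p(f(p(p(f(b, b))), cons(p(0), f(f(cons(e, e), b), f(cons(e, p(cons(0, e))), p(f(e, b))))))):
1. p(f(p(p(f(b, b))), cons(p(0), f(f(cons(e, e), b), f(cons(e, p(cons(0, e))), p(f(e, b)))))))  →  p(f(p(p(b)), cons(p(0), f(f(cons(e, e), b), f(cons(e, p(cons(0, e))), p(f(e, b)))))))   [R1 at 1.1.1.1]
2. p(f(p(p(b)), cons(p(0), f(f(cons(e, e), b), f(cons(e, p(cons(0, e))), p(f(e, b)))))))  →  p(f(p(p(b)), cons(p(0), f(b, f(cons(e, p(cons(0, e))), p(f(e, b)))))))   [R1 at 1.2.2.1]
3. p(f(p(p(b)), cons(p(0), f(b, f(cons(e, p(cons(0, e))), p(f(e, b)))))))  →  p(f(p(p(b)), cons(p(0), f(b, cons(e, p(cons(0, e)))))))   [R3 at 1.2.2.2]
4. p(f(p(p(b)), cons(p(0), f(b, cons(e, p(cons(0, e)))))))  →  p(f(p(p(b)), cons(p(0), p(e))))   [R5 at 1.2.2]
5. p(f(p(p(b)), cons(p(0), p(e))))  →  p(p(p(0)))   [R5 at 1]

Reduce t₂ = f(e, f(f(p(f(e, b)), f(b, cons(cons(e, cons(0, p(e))), p(p(cons(b, e)))))), p(f(cons(e, b), p(b))))):
1. f(e, f(f(p(f(e, b)), f(b, cons(cons(e, cons(0, p(e))), p(p(cons(b, e)))))), p(f(cons(e, b), p(b)))))  →  f(e, f(f(p(b), f(b, cons(cons(e, cons(0, p(e))), p(p(cons(b, e)))))), p(f(cons(e, b), p(b)))))   [R1 at 2.1.1.1]
2. f(e, f(f(p(b), f(b, cons(cons(e, cons(0, p(e))), p(p(cons(b, e)))))), p(f(cons(e, b), p(b)))))  →  f(e, f(f(p(b), p(cons(e, cons(0, p(e))))), p(f(cons(e, b), p(b)))))   [R5 at 2.1.2]
3. f(e, f(f(p(b), p(cons(e, cons(0, p(e))))), p(f(cons(e, b), p(b)))))  →  f(e, f(f(b, cons(0, p(e))), p(f(cons(e, b), p(b)))))   [R7 at 2.1]
4. f(e, f(f(b, cons(0, p(e))), p(f(cons(e, b), p(b)))))  →  f(e, f(p(0), p(f(cons(e, b), p(b)))))   [R5 at 2.1]
5. f(e, f(p(0), p(f(cons(e, b), p(b)))))  →  f(e, f(p(0), p(cons(e, b))))   [R3 at 2.2.1]
6. f(e, f(p(0), p(cons(e, b))))  →  f(e, f(0, b))   [R7 at 2]
7. f(e, f(0, b))  →  f(e, b)   [R1 at 2]
8. f(e, b)  →  b   [R1 at ε]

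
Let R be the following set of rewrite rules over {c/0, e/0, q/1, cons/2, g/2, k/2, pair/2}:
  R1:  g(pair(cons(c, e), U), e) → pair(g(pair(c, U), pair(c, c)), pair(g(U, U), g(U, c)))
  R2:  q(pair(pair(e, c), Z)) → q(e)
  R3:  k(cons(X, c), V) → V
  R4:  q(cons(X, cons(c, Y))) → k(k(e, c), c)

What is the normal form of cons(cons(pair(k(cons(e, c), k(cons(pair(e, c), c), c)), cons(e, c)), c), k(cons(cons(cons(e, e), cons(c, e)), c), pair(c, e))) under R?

1. cons(cons(pair(k(cons(e, c), k(cons(pair(e, c), c), c)), cons(e, c)), c), k(cons(cons(cons(e, e), cons(c, e)), c), pair(c, e)))  →  cons(cons(pair(k(cons(pair(e, c), c), c), cons(e, c)), c), k(cons(cons(cons(e, e), cons(c, e)), c), pair(c, e)))   [R3 at 1.1.1]
2. cons(cons(pair(k(cons(pair(e, c), c), c), cons(e, c)), c), k(cons(cons(cons(e, e), cons(c, e)), c), pair(c, e)))  →  cons(cons(pair(c, cons(e, c)), c), k(cons(cons(cons(e, e), cons(c, e)), c), pair(c, e)))   [R3 at 1.1.1]
3. cons(cons(pair(c, cons(e, c)), c), k(cons(cons(cons(e, e), cons(c, e)), c), pair(c, e)))  →  cons(cons(pair(c, cons(e, c)), c), pair(c, e))   [R3 at 2]

cons(cons(pair(c, cons(e, c)), c), pair(c, e))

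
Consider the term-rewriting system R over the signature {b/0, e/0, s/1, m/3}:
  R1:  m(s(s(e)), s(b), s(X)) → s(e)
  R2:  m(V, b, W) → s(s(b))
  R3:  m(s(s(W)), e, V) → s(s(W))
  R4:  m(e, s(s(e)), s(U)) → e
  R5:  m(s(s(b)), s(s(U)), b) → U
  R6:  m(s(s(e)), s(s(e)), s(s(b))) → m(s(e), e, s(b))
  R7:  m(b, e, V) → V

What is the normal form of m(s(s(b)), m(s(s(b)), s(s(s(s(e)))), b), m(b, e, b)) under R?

1. m(s(s(b)), m(s(s(b)), s(s(s(s(e)))), b), m(b, e, b))  →  m(s(s(b)), s(s(e)), m(b, e, b))   [R5 at 2]
2. m(s(s(b)), s(s(e)), m(b, e, b))  →  m(s(s(b)), s(s(e)), b)   [R7 at 3]
3. m(s(s(b)), s(s(e)), b)  →  e   [R5 at ε]

e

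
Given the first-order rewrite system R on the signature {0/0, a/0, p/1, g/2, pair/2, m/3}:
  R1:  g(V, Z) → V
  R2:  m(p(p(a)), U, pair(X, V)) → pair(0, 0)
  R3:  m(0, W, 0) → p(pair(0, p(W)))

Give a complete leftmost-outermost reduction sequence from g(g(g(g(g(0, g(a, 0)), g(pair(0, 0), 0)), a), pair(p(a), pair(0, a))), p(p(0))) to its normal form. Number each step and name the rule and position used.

1. g(g(g(g(g(0, g(a, 0)), g(pair(0, 0), 0)), a), pair(p(a), pair(0, a))), p(p(0)))  →  g(g(g(g(0, g(a, 0)), g(pair(0, 0), 0)), a), pair(p(a), pair(0, a)))   [R1 at ε]
2. g(g(g(g(0, g(a, 0)), g(pair(0, 0), 0)), a), pair(p(a), pair(0, a)))  →  g(g(g(0, g(a, 0)), g(pair(0, 0), 0)), a)   [R1 at ε]
3. g(g(g(0, g(a, 0)), g(pair(0, 0), 0)), a)  →  g(g(0, g(a, 0)), g(pair(0, 0), 0))   [R1 at ε]
4. g(g(0, g(a, 0)), g(pair(0, 0), 0))  →  g(0, g(a, 0))   [R1 at ε]
5. g(0, g(a, 0))  →  0   [R1 at ε]

0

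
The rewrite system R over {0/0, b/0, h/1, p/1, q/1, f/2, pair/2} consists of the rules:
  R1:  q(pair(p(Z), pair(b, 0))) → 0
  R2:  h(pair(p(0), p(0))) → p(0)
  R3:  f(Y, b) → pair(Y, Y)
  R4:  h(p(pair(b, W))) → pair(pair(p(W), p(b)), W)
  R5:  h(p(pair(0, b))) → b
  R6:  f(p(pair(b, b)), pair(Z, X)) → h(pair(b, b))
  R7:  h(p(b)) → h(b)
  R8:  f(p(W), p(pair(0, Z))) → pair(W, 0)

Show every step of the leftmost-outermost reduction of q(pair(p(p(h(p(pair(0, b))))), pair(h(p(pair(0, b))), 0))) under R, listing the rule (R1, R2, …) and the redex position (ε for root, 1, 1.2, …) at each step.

1. q(pair(p(p(h(p(pair(0, b))))), pair(h(p(pair(0, b))), 0)))  →  q(pair(p(p(b)), pair(h(p(pair(0, b))), 0)))   [R5 at 1.1.1.1]
2. q(pair(p(p(b)), pair(h(p(pair(0, b))), 0)))  →  q(pair(p(p(b)), pair(b, 0)))   [R5 at 1.2.1]
3. q(pair(p(p(b)), pair(b, 0)))  →  0   [R1 at ε]

0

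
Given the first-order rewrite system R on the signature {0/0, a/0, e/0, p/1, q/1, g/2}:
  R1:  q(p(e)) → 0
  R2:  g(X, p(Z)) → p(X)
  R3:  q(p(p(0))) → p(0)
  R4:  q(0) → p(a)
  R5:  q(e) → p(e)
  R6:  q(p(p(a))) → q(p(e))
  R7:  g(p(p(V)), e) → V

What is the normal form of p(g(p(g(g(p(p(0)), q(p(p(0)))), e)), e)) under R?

1. p(g(p(g(g(p(p(0)), q(p(p(0)))), e)), e))  →  p(g(p(g(g(p(p(0)), p(0)), e)), e))   [R3 at 1.1.1.1.2]
2. p(g(p(g(g(p(p(0)), p(0)), e)), e))  →  p(g(p(g(p(p(p(0))), e)), e))   [R2 at 1.1.1.1]
3. p(g(p(g(p(p(p(0))), e)), e))  →  p(g(p(p(0)), e))   [R7 at 1.1.1]
4. p(g(p(p(0)), e))  →  p(0)   [R7 at 1]

p(0)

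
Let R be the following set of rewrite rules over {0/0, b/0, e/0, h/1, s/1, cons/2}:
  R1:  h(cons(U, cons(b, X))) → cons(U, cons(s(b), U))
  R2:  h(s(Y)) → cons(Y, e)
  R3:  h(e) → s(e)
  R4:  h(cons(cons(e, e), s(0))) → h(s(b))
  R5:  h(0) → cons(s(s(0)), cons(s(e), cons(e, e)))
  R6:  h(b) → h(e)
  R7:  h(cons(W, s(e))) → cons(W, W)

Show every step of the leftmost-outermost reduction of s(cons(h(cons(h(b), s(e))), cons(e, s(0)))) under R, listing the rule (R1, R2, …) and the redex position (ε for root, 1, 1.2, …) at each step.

s(cons(cons(s(e), s(e)), cons(e, s(0))))

1. s(cons(h(cons(h(b), s(e))), cons(e, s(0))))  →  s(cons(cons(h(b), h(b)), cons(e, s(0))))   [R7 at 1.1]
2. s(cons(cons(h(b), h(b)), cons(e, s(0))))  →  s(cons(cons(h(e), h(b)), cons(e, s(0))))   [R6 at 1.1.1]
3. s(cons(cons(h(e), h(b)), cons(e, s(0))))  →  s(cons(cons(s(e), h(b)), cons(e, s(0))))   [R3 at 1.1.1]
4. s(cons(cons(s(e), h(b)), cons(e, s(0))))  →  s(cons(cons(s(e), h(e)), cons(e, s(0))))   [R6 at 1.1.2]
5. s(cons(cons(s(e), h(e)), cons(e, s(0))))  →  s(cons(cons(s(e), s(e)), cons(e, s(0))))   [R3 at 1.1.2]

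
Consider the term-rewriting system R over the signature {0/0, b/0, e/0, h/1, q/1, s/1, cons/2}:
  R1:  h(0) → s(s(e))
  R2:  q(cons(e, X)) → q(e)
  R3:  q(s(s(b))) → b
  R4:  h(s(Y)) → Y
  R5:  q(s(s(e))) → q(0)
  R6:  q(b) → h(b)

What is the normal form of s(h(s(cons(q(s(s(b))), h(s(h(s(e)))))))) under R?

s(cons(b, e))

1. s(h(s(cons(q(s(s(b))), h(s(h(s(e))))))))  →  s(cons(q(s(s(b))), h(s(h(s(e))))))   [R4 at 1]
2. s(cons(q(s(s(b))), h(s(h(s(e))))))  →  s(cons(b, h(s(h(s(e))))))   [R3 at 1.1]
3. s(cons(b, h(s(h(s(e))))))  →  s(cons(b, h(s(e))))   [R4 at 1.2]
4. s(cons(b, h(s(e))))  →  s(cons(b, e))   [R4 at 1.2]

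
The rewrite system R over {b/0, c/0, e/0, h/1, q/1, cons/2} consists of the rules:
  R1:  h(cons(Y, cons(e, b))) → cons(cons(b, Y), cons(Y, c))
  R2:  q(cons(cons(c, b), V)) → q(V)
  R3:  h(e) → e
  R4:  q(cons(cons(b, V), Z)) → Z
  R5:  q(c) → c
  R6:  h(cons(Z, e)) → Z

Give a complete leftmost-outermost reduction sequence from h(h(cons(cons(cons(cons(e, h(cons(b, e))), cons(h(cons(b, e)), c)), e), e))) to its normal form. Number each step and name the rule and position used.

cons(cons(e, b), cons(b, c))

1. h(h(cons(cons(cons(cons(e, h(cons(b, e))), cons(h(cons(b, e)), c)), e), e)))  →  h(cons(cons(cons(e, h(cons(b, e))), cons(h(cons(b, e)), c)), e))   [R6 at 1]
2. h(cons(cons(cons(e, h(cons(b, e))), cons(h(cons(b, e)), c)), e))  →  cons(cons(e, h(cons(b, e))), cons(h(cons(b, e)), c))   [R6 at ε]
3. cons(cons(e, h(cons(b, e))), cons(h(cons(b, e)), c))  →  cons(cons(e, b), cons(h(cons(b, e)), c))   [R6 at 1.2]
4. cons(cons(e, b), cons(h(cons(b, e)), c))  →  cons(cons(e, b), cons(b, c))   [R6 at 2.1]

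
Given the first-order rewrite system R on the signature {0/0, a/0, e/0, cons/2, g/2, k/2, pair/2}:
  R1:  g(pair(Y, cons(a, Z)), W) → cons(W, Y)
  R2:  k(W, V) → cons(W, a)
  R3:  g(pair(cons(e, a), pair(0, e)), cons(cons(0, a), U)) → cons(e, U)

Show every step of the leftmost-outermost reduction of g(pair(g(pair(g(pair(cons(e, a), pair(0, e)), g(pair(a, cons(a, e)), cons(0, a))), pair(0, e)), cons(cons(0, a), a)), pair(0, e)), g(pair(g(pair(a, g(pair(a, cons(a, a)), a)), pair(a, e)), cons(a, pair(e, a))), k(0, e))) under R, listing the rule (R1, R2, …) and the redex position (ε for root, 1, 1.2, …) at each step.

cons(e, cons(pair(a, e), a))

1. g(pair(g(pair(g(pair(cons(e, a), pair(0, e)), g(pair(a, cons(a, e)), cons(0, a))), pair(0, e)), cons(cons(0, a), a)), pair(0, e)), g(pair(g(pair(a, g(pair(a, cons(a, a)), a)), pair(a, e)), cons(a, pair(e, a))), k(0, e)))  →  g(pair(g(pair(g(pair(cons(e, a), pair(0, e)), cons(cons(0, a), a)), pair(0, e)), cons(cons(0, a), a)), pair(0, e)), g(pair(g(pair(a, g(pair(a, cons(a, a)), a)), pair(a, e)), cons(a, pair(e, a))), k(0, e)))   [R1 at 1.1.1.1.2]
2. g(pair(g(pair(g(pair(cons(e, a), pair(0, e)), cons(cons(0, a), a)), pair(0, e)), cons(cons(0, a), a)), pair(0, e)), g(pair(g(pair(a, g(pair(a, cons(a, a)), a)), pair(a, e)), cons(a, pair(e, a))), k(0, e)))  →  g(pair(g(pair(cons(e, a), pair(0, e)), cons(cons(0, a), a)), pair(0, e)), g(pair(g(pair(a, g(pair(a, cons(a, a)), a)), pair(a, e)), cons(a, pair(e, a))), k(0, e)))   [R3 at 1.1.1.1]
3. g(pair(g(pair(cons(e, a), pair(0, e)), cons(cons(0, a), a)), pair(0, e)), g(pair(g(pair(a, g(pair(a, cons(a, a)), a)), pair(a, e)), cons(a, pair(e, a))), k(0, e)))  →  g(pair(cons(e, a), pair(0, e)), g(pair(g(pair(a, g(pair(a, cons(a, a)), a)), pair(a, e)), cons(a, pair(e, a))), k(0, e)))   [R3 at 1.1]
4. g(pair(cons(e, a), pair(0, e)), g(pair(g(pair(a, g(pair(a, cons(a, a)), a)), pair(a, e)), cons(a, pair(e, a))), k(0, e)))  →  g(pair(cons(e, a), pair(0, e)), cons(k(0, e), g(pair(a, g(pair(a, cons(a, a)), a)), pair(a, e))))   [R1 at 2]
5. g(pair(cons(e, a), pair(0, e)), cons(k(0, e), g(pair(a, g(pair(a, cons(a, a)), a)), pair(a, e))))  →  g(pair(cons(e, a), pair(0, e)), cons(cons(0, a), g(pair(a, g(pair(a, cons(a, a)), a)), pair(a, e))))   [R2 at 2.1]
6. g(pair(cons(e, a), pair(0, e)), cons(cons(0, a), g(pair(a, g(pair(a, cons(a, a)), a)), pair(a, e))))  →  cons(e, g(pair(a, g(pair(a, cons(a, a)), a)), pair(a, e)))   [R3 at ε]
7. cons(e, g(pair(a, g(pair(a, cons(a, a)), a)), pair(a, e)))  →  cons(e, g(pair(a, cons(a, a)), pair(a, e)))   [R1 at 2.1.2]
8. cons(e, g(pair(a, cons(a, a)), pair(a, e)))  →  cons(e, cons(pair(a, e), a))   [R1 at 2]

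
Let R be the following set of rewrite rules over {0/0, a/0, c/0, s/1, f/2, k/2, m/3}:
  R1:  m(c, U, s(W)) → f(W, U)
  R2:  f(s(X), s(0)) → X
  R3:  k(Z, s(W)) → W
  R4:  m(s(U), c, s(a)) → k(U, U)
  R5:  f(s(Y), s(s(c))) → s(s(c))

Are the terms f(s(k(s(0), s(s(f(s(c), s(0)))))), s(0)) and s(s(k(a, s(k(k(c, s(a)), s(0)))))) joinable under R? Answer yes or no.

no — NF(t₁) = s(c), NF(t₂) = s(s(0))

Reduce t₁ = f(s(k(s(0), s(s(f(s(c), s(0)))))), s(0)):
1. f(s(k(s(0), s(s(f(s(c), s(0)))))), s(0))  →  k(s(0), s(s(f(s(c), s(0)))))   [R2 at ε]
2. k(s(0), s(s(f(s(c), s(0)))))  →  s(f(s(c), s(0)))   [R3 at ε]
3. s(f(s(c), s(0)))  →  s(c)   [R2 at 1]

Reduce t₂ = s(s(k(a, s(k(k(c, s(a)), s(0)))))):
1. s(s(k(a, s(k(k(c, s(a)), s(0))))))  →  s(s(k(k(c, s(a)), s(0))))   [R3 at 1.1]
2. s(s(k(k(c, s(a)), s(0))))  →  s(s(0))   [R3 at 1.1]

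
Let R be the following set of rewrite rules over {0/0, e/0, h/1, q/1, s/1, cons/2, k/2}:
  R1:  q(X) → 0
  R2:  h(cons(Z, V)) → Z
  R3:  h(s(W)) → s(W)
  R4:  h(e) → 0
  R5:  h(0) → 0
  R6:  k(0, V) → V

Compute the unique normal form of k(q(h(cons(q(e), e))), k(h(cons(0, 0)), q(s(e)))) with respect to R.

0

1. k(q(h(cons(q(e), e))), k(h(cons(0, 0)), q(s(e))))  →  k(0, k(h(cons(0, 0)), q(s(e))))   [R1 at 1]
2. k(0, k(h(cons(0, 0)), q(s(e))))  →  k(h(cons(0, 0)), q(s(e)))   [R6 at ε]
3. k(h(cons(0, 0)), q(s(e)))  →  k(0, q(s(e)))   [R2 at 1]
4. k(0, q(s(e)))  →  q(s(e))   [R6 at ε]
5. q(s(e))  →  0   [R1 at ε]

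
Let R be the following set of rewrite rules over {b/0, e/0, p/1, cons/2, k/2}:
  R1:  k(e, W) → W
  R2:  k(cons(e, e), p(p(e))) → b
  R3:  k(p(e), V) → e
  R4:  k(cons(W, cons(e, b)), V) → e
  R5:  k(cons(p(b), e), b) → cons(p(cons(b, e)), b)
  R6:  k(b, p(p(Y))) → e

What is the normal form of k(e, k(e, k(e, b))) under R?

b

1. k(e, k(e, k(e, b)))  →  k(e, k(e, b))   [R1 at ε]
2. k(e, k(e, b))  →  k(e, b)   [R1 at ε]
3. k(e, b)  →  b   [R1 at ε]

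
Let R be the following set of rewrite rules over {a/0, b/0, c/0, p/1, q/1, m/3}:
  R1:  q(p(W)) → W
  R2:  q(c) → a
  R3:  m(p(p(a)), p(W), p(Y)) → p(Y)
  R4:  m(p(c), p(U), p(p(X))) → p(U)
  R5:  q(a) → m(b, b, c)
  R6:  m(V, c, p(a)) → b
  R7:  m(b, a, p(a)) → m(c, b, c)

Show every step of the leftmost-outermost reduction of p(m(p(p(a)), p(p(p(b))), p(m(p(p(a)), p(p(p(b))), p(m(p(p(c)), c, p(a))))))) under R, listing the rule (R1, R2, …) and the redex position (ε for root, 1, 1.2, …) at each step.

p(p(p(b)))

1. p(m(p(p(a)), p(p(p(b))), p(m(p(p(a)), p(p(p(b))), p(m(p(p(c)), c, p(a)))))))  →  p(p(m(p(p(a)), p(p(p(b))), p(m(p(p(c)), c, p(a))))))   [R3 at 1]
2. p(p(m(p(p(a)), p(p(p(b))), p(m(p(p(c)), c, p(a))))))  →  p(p(p(m(p(p(c)), c, p(a)))))   [R3 at 1.1]
3. p(p(p(m(p(p(c)), c, p(a)))))  →  p(p(p(b)))   [R6 at 1.1.1]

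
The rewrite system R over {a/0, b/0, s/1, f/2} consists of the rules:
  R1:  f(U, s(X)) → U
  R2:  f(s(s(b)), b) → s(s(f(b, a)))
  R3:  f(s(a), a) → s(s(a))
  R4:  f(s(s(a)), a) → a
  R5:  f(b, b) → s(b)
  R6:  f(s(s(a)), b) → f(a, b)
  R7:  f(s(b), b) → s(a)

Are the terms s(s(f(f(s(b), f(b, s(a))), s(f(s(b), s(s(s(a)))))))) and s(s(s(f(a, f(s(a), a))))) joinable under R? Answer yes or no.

yes — NF(t₁) = s(s(s(a))), NF(t₂) = s(s(s(a)))

Reduce t₁ = s(s(f(f(s(b), f(b, s(a))), s(f(s(b), s(s(s(a)))))))):
1. s(s(f(f(s(b), f(b, s(a))), s(f(s(b), s(s(s(a))))))))  →  s(s(f(s(b), f(b, s(a)))))   [R1 at 1.1]
2. s(s(f(s(b), f(b, s(a)))))  →  s(s(f(s(b), b)))   [R1 at 1.1.2]
3. s(s(f(s(b), b)))  →  s(s(s(a)))   [R7 at 1.1]

Reduce t₂ = s(s(s(f(a, f(s(a), a))))):
1. s(s(s(f(a, f(s(a), a)))))  →  s(s(s(f(a, s(s(a))))))   [R3 at 1.1.1.2]
2. s(s(s(f(a, s(s(a))))))  →  s(s(s(a)))   [R1 at 1.1.1]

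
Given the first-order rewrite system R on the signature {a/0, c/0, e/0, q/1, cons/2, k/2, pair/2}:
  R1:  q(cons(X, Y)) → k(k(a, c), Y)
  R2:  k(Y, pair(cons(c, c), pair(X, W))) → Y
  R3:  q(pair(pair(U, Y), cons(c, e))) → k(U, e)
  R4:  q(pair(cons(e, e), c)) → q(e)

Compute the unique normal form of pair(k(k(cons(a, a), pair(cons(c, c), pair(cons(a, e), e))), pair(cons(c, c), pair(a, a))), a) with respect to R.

pair(cons(a, a), a)

1. pair(k(k(cons(a, a), pair(cons(c, c), pair(cons(a, e), e))), pair(cons(c, c), pair(a, a))), a)  →  pair(k(cons(a, a), pair(cons(c, c), pair(cons(a, e), e))), a)   [R2 at 1]
2. pair(k(cons(a, a), pair(cons(c, c), pair(cons(a, e), e))), a)  →  pair(cons(a, a), a)   [R2 at 1]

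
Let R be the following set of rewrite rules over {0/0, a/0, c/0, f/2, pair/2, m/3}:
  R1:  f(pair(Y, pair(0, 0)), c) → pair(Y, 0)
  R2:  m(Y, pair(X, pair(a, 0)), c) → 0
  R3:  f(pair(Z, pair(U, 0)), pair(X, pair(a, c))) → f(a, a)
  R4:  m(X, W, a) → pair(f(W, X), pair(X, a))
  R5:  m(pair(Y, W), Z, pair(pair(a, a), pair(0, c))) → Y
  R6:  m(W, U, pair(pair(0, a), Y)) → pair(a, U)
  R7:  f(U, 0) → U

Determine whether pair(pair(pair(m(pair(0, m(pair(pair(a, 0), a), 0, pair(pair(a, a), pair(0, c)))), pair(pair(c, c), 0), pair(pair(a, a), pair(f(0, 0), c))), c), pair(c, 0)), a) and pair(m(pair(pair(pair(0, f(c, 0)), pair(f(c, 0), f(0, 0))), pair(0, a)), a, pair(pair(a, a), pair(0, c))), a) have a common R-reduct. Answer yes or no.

Reduce t₁ = pair(pair(pair(m(pair(0, m(pair(pair(a, 0), a), 0, pair(pair(a, a), pair(0, c)))), pair(pair(c, c), 0), pair(pair(a, a), pair(f(0, 0), c))), c), pair(c, 0)), a):
1. pair(pair(pair(m(pair(0, m(pair(pair(a, 0), a), 0, pair(pair(a, a), pair(0, c)))), pair(pair(c, c), 0), pair(pair(a, a), pair(f(0, 0), c))), c), pair(c, 0)), a)  →  pair(pair(pair(m(pair(0, pair(a, 0)), pair(pair(c, c), 0), pair(pair(a, a), pair(f(0, 0), c))), c), pair(c, 0)), a)   [R5 at 1.1.1.1.2]
2. pair(pair(pair(m(pair(0, pair(a, 0)), pair(pair(c, c), 0), pair(pair(a, a), pair(f(0, 0), c))), c), pair(c, 0)), a)  →  pair(pair(pair(m(pair(0, pair(a, 0)), pair(pair(c, c), 0), pair(pair(a, a), pair(0, c))), c), pair(c, 0)), a)   [R7 at 1.1.1.3.2.1]
3. pair(pair(pair(m(pair(0, pair(a, 0)), pair(pair(c, c), 0), pair(pair(a, a), pair(0, c))), c), pair(c, 0)), a)  →  pair(pair(pair(0, c), pair(c, 0)), a)   [R5 at 1.1.1]

Reduce t₂ = pair(m(pair(pair(pair(0, f(c, 0)), pair(f(c, 0), f(0, 0))), pair(0, a)), a, pair(pair(a, a), pair(0, c))), a):
1. pair(m(pair(pair(pair(0, f(c, 0)), pair(f(c, 0), f(0, 0))), pair(0, a)), a, pair(pair(a, a), pair(0, c))), a)  →  pair(pair(pair(0, f(c, 0)), pair(f(c, 0), f(0, 0))), a)   [R5 at 1]
2. pair(pair(pair(0, f(c, 0)), pair(f(c, 0), f(0, 0))), a)  →  pair(pair(pair(0, c), pair(f(c, 0), f(0, 0))), a)   [R7 at 1.1.2]
3. pair(pair(pair(0, c), pair(f(c, 0), f(0, 0))), a)  →  pair(pair(pair(0, c), pair(c, f(0, 0))), a)   [R7 at 1.2.1]
4. pair(pair(pair(0, c), pair(c, f(0, 0))), a)  →  pair(pair(pair(0, c), pair(c, 0)), a)   [R7 at 1.2.2]

yes — NF(t₁) = pair(pair(pair(0, c), pair(c, 0)), a), NF(t₂) = pair(pair(pair(0, c), pair(c, 0)), a)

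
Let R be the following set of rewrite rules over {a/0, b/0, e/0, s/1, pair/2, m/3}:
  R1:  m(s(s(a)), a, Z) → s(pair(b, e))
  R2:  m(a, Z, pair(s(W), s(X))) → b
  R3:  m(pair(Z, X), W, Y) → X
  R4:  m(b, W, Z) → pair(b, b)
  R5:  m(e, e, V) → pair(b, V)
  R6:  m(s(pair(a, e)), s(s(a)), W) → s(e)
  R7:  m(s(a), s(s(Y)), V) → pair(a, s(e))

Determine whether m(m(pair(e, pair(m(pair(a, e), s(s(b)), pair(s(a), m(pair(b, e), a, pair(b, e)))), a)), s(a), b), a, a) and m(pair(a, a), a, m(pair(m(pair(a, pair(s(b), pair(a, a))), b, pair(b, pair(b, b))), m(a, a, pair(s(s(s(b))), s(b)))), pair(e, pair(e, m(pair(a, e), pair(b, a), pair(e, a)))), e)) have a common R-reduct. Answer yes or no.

Reduce t₁ = m(m(pair(e, pair(m(pair(a, e), s(s(b)), pair(s(a), m(pair(b, e), a, pair(b, e)))), a)), s(a), b), a, a):
1. m(m(pair(e, pair(m(pair(a, e), s(s(b)), pair(s(a), m(pair(b, e), a, pair(b, e)))), a)), s(a), b), a, a)  →  m(pair(m(pair(a, e), s(s(b)), pair(s(a), m(pair(b, e), a, pair(b, e)))), a), a, a)   [R3 at 1]
2. m(pair(m(pair(a, e), s(s(b)), pair(s(a), m(pair(b, e), a, pair(b, e)))), a), a, a)  →  a   [R3 at ε]

Reduce t₂ = m(pair(a, a), a, m(pair(m(pair(a, pair(s(b), pair(a, a))), b, pair(b, pair(b, b))), m(a, a, pair(s(s(s(b))), s(b)))), pair(e, pair(e, m(pair(a, e), pair(b, a), pair(e, a)))), e)):
1. m(pair(a, a), a, m(pair(m(pair(a, pair(s(b), pair(a, a))), b, pair(b, pair(b, b))), m(a, a, pair(s(s(s(b))), s(b)))), pair(e, pair(e, m(pair(a, e), pair(b, a), pair(e, a)))), e))  →  a   [R3 at ε]

yes — NF(t₁) = a, NF(t₂) = a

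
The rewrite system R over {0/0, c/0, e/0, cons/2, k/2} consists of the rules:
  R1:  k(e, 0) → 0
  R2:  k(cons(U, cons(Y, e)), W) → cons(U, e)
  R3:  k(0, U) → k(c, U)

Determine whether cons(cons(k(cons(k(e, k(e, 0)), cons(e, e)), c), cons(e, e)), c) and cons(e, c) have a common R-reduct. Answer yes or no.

Reduce t₁ = cons(cons(k(cons(k(e, k(e, 0)), cons(e, e)), c), cons(e, e)), c):
1. cons(cons(k(cons(k(e, k(e, 0)), cons(e, e)), c), cons(e, e)), c)  →  cons(cons(cons(k(e, k(e, 0)), e), cons(e, e)), c)   [R2 at 1.1]
2. cons(cons(cons(k(e, k(e, 0)), e), cons(e, e)), c)  →  cons(cons(cons(k(e, 0), e), cons(e, e)), c)   [R1 at 1.1.1.2]
3. cons(cons(cons(k(e, 0), e), cons(e, e)), c)  →  cons(cons(cons(0, e), cons(e, e)), c)   [R1 at 1.1.1]

Reduce t₂ = cons(e, c):

no — NF(t₁) = cons(cons(cons(0, e), cons(e, e)), c), NF(t₂) = cons(e, c)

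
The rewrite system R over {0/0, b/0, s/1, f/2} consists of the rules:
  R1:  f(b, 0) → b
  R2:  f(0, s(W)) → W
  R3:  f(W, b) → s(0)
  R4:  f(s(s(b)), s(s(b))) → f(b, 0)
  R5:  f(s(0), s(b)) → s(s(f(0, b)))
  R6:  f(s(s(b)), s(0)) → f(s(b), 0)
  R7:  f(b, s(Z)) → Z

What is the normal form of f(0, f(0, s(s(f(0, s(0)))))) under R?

0

1. f(0, f(0, s(s(f(0, s(0))))))  →  f(0, s(f(0, s(0))))   [R2 at 2]
2. f(0, s(f(0, s(0))))  →  f(0, s(0))   [R2 at ε]
3. f(0, s(0))  →  0   [R2 at ε]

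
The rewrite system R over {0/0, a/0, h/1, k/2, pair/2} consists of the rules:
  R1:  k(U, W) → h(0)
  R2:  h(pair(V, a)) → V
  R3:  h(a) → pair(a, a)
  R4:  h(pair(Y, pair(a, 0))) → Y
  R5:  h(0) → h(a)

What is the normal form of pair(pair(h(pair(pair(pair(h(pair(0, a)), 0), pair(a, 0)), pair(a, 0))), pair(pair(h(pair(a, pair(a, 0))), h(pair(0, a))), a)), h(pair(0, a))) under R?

pair(pair(pair(pair(0, 0), pair(a, 0)), pair(pair(a, 0), a)), 0)

1. pair(pair(h(pair(pair(pair(h(pair(0, a)), 0), pair(a, 0)), pair(a, 0))), pair(pair(h(pair(a, pair(a, 0))), h(pair(0, a))), a)), h(pair(0, a)))  →  pair(pair(pair(pair(h(pair(0, a)), 0), pair(a, 0)), pair(pair(h(pair(a, pair(a, 0))), h(pair(0, a))), a)), h(pair(0, a)))   [R4 at 1.1]
2. pair(pair(pair(pair(h(pair(0, a)), 0), pair(a, 0)), pair(pair(h(pair(a, pair(a, 0))), h(pair(0, a))), a)), h(pair(0, a)))  →  pair(pair(pair(pair(0, 0), pair(a, 0)), pair(pair(h(pair(a, pair(a, 0))), h(pair(0, a))), a)), h(pair(0, a)))   [R2 at 1.1.1.1]
3. pair(pair(pair(pair(0, 0), pair(a, 0)), pair(pair(h(pair(a, pair(a, 0))), h(pair(0, a))), a)), h(pair(0, a)))  →  pair(pair(pair(pair(0, 0), pair(a, 0)), pair(pair(a, h(pair(0, a))), a)), h(pair(0, a)))   [R4 at 1.2.1.1]
4. pair(pair(pair(pair(0, 0), pair(a, 0)), pair(pair(a, h(pair(0, a))), a)), h(pair(0, a)))  →  pair(pair(pair(pair(0, 0), pair(a, 0)), pair(pair(a, 0), a)), h(pair(0, a)))   [R2 at 1.2.1.2]
5. pair(pair(pair(pair(0, 0), pair(a, 0)), pair(pair(a, 0), a)), h(pair(0, a)))  →  pair(pair(pair(pair(0, 0), pair(a, 0)), pair(pair(a, 0), a)), 0)   [R2 at 2]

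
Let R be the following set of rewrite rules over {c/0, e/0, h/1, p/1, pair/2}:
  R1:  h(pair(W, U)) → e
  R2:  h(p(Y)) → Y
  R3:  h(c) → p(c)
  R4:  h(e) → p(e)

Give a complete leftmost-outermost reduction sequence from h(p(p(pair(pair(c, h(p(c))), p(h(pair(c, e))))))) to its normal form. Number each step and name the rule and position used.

p(pair(pair(c, c), p(e)))

1. h(p(p(pair(pair(c, h(p(c))), p(h(pair(c, e)))))))  →  p(pair(pair(c, h(p(c))), p(h(pair(c, e)))))   [R2 at ε]
2. p(pair(pair(c, h(p(c))), p(h(pair(c, e)))))  →  p(pair(pair(c, c), p(h(pair(c, e)))))   [R2 at 1.1.2]
3. p(pair(pair(c, c), p(h(pair(c, e)))))  →  p(pair(pair(c, c), p(e)))   [R1 at 1.2.1]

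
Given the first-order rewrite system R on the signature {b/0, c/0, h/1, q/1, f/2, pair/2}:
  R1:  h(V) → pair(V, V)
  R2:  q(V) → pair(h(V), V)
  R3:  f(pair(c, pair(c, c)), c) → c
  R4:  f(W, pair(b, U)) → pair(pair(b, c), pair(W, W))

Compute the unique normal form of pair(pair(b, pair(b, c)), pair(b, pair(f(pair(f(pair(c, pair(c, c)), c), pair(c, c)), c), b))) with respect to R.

pair(pair(b, pair(b, c)), pair(b, pair(c, b)))

1. pair(pair(b, pair(b, c)), pair(b, pair(f(pair(f(pair(c, pair(c, c)), c), pair(c, c)), c), b)))  →  pair(pair(b, pair(b, c)), pair(b, pair(f(pair(c, pair(c, c)), c), b)))   [R3 at 2.2.1.1.1]
2. pair(pair(b, pair(b, c)), pair(b, pair(f(pair(c, pair(c, c)), c), b)))  →  pair(pair(b, pair(b, c)), pair(b, pair(c, b)))   [R3 at 2.2.1]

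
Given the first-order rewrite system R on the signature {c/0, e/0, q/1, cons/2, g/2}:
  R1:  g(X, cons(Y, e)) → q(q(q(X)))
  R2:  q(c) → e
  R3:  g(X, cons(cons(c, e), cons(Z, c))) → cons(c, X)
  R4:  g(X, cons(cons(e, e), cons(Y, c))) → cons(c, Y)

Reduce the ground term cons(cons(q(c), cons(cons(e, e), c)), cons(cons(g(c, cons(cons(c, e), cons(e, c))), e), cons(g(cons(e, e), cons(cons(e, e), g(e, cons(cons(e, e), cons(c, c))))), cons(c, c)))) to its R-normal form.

cons(cons(e, cons(cons(e, e), c)), cons(cons(cons(c, c), e), cons(cons(c, c), cons(c, c))))

1. cons(cons(q(c), cons(cons(e, e), c)), cons(cons(g(c, cons(cons(c, e), cons(e, c))), e), cons(g(cons(e, e), cons(cons(e, e), g(e, cons(cons(e, e), cons(c, c))))), cons(c, c))))  →  cons(cons(e, cons(cons(e, e), c)), cons(cons(g(c, cons(cons(c, e), cons(e, c))), e), cons(g(cons(e, e), cons(cons(e, e), g(e, cons(cons(e, e), cons(c, c))))), cons(c, c))))   [R2 at 1.1]
2. cons(cons(e, cons(cons(e, e), c)), cons(cons(g(c, cons(cons(c, e), cons(e, c))), e), cons(g(cons(e, e), cons(cons(e, e), g(e, cons(cons(e, e), cons(c, c))))), cons(c, c))))  →  cons(cons(e, cons(cons(e, e), c)), cons(cons(cons(c, c), e), cons(g(cons(e, e), cons(cons(e, e), g(e, cons(cons(e, e), cons(c, c))))), cons(c, c))))   [R3 at 2.1.1]
3. cons(cons(e, cons(cons(e, e), c)), cons(cons(cons(c, c), e), cons(g(cons(e, e), cons(cons(e, e), g(e, cons(cons(e, e), cons(c, c))))), cons(c, c))))  →  cons(cons(e, cons(cons(e, e), c)), cons(cons(cons(c, c), e), cons(g(cons(e, e), cons(cons(e, e), cons(c, c))), cons(c, c))))   [R4 at 2.2.1.2.2]
4. cons(cons(e, cons(cons(e, e), c)), cons(cons(cons(c, c), e), cons(g(cons(e, e), cons(cons(e, e), cons(c, c))), cons(c, c))))  →  cons(cons(e, cons(cons(e, e), c)), cons(cons(cons(c, c), e), cons(cons(c, c), cons(c, c))))   [R4 at 2.2.1]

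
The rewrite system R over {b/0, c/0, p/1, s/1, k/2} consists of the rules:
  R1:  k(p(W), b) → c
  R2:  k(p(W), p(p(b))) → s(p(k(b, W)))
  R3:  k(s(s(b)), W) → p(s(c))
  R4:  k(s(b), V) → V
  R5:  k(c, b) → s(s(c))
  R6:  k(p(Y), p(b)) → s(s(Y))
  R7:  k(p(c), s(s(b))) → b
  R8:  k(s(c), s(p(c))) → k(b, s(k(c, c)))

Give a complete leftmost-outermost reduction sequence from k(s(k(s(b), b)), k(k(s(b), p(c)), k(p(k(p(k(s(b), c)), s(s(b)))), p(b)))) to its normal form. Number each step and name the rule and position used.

b

1. k(s(k(s(b), b)), k(k(s(b), p(c)), k(p(k(p(k(s(b), c)), s(s(b)))), p(b))))  →  k(s(b), k(k(s(b), p(c)), k(p(k(p(k(s(b), c)), s(s(b)))), p(b))))   [R4 at 1.1]
2. k(s(b), k(k(s(b), p(c)), k(p(k(p(k(s(b), c)), s(s(b)))), p(b))))  →  k(k(s(b), p(c)), k(p(k(p(k(s(b), c)), s(s(b)))), p(b)))   [R4 at ε]
3. k(k(s(b), p(c)), k(p(k(p(k(s(b), c)), s(s(b)))), p(b)))  →  k(p(c), k(p(k(p(k(s(b), c)), s(s(b)))), p(b)))   [R4 at 1]
4. k(p(c), k(p(k(p(k(s(b), c)), s(s(b)))), p(b)))  →  k(p(c), s(s(k(p(k(s(b), c)), s(s(b))))))   [R6 at 2]
5. k(p(c), s(s(k(p(k(s(b), c)), s(s(b))))))  →  k(p(c), s(s(k(p(c), s(s(b))))))   [R4 at 2.1.1.1.1]
6. k(p(c), s(s(k(p(c), s(s(b))))))  →  k(p(c), s(s(b)))   [R7 at 2.1.1]
7. k(p(c), s(s(b)))  →  b   [R7 at ε]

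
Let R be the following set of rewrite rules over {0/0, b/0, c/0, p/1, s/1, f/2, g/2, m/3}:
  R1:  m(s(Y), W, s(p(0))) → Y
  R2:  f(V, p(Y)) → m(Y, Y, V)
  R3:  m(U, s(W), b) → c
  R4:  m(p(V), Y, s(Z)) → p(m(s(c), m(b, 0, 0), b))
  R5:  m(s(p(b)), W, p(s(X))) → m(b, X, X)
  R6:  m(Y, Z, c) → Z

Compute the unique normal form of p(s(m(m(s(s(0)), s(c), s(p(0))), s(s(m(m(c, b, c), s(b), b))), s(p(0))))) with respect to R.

p(s(0))

1. p(s(m(m(s(s(0)), s(c), s(p(0))), s(s(m(m(c, b, c), s(b), b))), s(p(0)))))  →  p(s(m(s(0), s(s(m(m(c, b, c), s(b), b))), s(p(0)))))   [R1 at 1.1.1]
2. p(s(m(s(0), s(s(m(m(c, b, c), s(b), b))), s(p(0)))))  →  p(s(0))   [R1 at 1.1]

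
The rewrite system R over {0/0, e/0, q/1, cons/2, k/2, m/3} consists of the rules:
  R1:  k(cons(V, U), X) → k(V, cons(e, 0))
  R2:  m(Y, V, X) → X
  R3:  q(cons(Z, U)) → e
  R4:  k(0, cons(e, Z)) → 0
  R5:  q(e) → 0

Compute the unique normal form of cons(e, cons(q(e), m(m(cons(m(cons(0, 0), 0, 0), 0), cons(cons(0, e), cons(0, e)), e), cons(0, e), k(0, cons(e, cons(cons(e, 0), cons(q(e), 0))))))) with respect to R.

cons(e, cons(0, 0))

1. cons(e, cons(q(e), m(m(cons(m(cons(0, 0), 0, 0), 0), cons(cons(0, e), cons(0, e)), e), cons(0, e), k(0, cons(e, cons(cons(e, 0), cons(q(e), 0)))))))  →  cons(e, cons(0, m(m(cons(m(cons(0, 0), 0, 0), 0), cons(cons(0, e), cons(0, e)), e), cons(0, e), k(0, cons(e, cons(cons(e, 0), cons(q(e), 0)))))))   [R5 at 2.1]
2. cons(e, cons(0, m(m(cons(m(cons(0, 0), 0, 0), 0), cons(cons(0, e), cons(0, e)), e), cons(0, e), k(0, cons(e, cons(cons(e, 0), cons(q(e), 0)))))))  →  cons(e, cons(0, k(0, cons(e, cons(cons(e, 0), cons(q(e), 0))))))   [R2 at 2.2]
3. cons(e, cons(0, k(0, cons(e, cons(cons(e, 0), cons(q(e), 0))))))  →  cons(e, cons(0, 0))   [R4 at 2.2]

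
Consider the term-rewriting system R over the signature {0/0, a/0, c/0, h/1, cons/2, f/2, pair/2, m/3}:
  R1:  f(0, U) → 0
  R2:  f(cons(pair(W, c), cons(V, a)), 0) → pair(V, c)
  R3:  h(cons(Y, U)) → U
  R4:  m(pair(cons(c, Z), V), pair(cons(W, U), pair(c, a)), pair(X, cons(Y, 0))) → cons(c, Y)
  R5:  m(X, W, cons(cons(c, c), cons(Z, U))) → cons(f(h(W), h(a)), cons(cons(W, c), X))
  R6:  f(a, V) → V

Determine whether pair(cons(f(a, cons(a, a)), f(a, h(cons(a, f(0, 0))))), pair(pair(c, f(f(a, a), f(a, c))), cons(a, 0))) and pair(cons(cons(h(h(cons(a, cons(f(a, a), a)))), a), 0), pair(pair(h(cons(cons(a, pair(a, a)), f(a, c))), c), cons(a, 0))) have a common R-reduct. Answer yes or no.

yes — NF(t₁) = pair(cons(cons(a, a), 0), pair(pair(c, c), cons(a, 0))), NF(t₂) = pair(cons(cons(a, a), 0), pair(pair(c, c), cons(a, 0)))

Reduce t₁ = pair(cons(f(a, cons(a, a)), f(a, h(cons(a, f(0, 0))))), pair(pair(c, f(f(a, a), f(a, c))), cons(a, 0))):
1. pair(cons(f(a, cons(a, a)), f(a, h(cons(a, f(0, 0))))), pair(pair(c, f(f(a, a), f(a, c))), cons(a, 0)))  →  pair(cons(cons(a, a), f(a, h(cons(a, f(0, 0))))), pair(pair(c, f(f(a, a), f(a, c))), cons(a, 0)))   [R6 at 1.1]
2. pair(cons(cons(a, a), f(a, h(cons(a, f(0, 0))))), pair(pair(c, f(f(a, a), f(a, c))), cons(a, 0)))  →  pair(cons(cons(a, a), h(cons(a, f(0, 0)))), pair(pair(c, f(f(a, a), f(a, c))), cons(a, 0)))   [R6 at 1.2]
3. pair(cons(cons(a, a), h(cons(a, f(0, 0)))), pair(pair(c, f(f(a, a), f(a, c))), cons(a, 0)))  →  pair(cons(cons(a, a), f(0, 0)), pair(pair(c, f(f(a, a), f(a, c))), cons(a, 0)))   [R3 at 1.2]
4. pair(cons(cons(a, a), f(0, 0)), pair(pair(c, f(f(a, a), f(a, c))), cons(a, 0)))  →  pair(cons(cons(a, a), 0), pair(pair(c, f(f(a, a), f(a, c))), cons(a, 0)))   [R1 at 1.2]
5. pair(cons(cons(a, a), 0), pair(pair(c, f(f(a, a), f(a, c))), cons(a, 0)))  →  pair(cons(cons(a, a), 0), pair(pair(c, f(a, f(a, c))), cons(a, 0)))   [R6 at 2.1.2.1]
6. pair(cons(cons(a, a), 0), pair(pair(c, f(a, f(a, c))), cons(a, 0)))  →  pair(cons(cons(a, a), 0), pair(pair(c, f(a, c)), cons(a, 0)))   [R6 at 2.1.2]
7. pair(cons(cons(a, a), 0), pair(pair(c, f(a, c)), cons(a, 0)))  →  pair(cons(cons(a, a), 0), pair(pair(c, c), cons(a, 0)))   [R6 at 2.1.2]

Reduce t₂ = pair(cons(cons(h(h(cons(a, cons(f(a, a), a)))), a), 0), pair(pair(h(cons(cons(a, pair(a, a)), f(a, c))), c), cons(a, 0))):
1. pair(cons(cons(h(h(cons(a, cons(f(a, a), a)))), a), 0), pair(pair(h(cons(cons(a, pair(a, a)), f(a, c))), c), cons(a, 0)))  →  pair(cons(cons(h(cons(f(a, a), a)), a), 0), pair(pair(h(cons(cons(a, pair(a, a)), f(a, c))), c), cons(a, 0)))   [R3 at 1.1.1.1]
2. pair(cons(cons(h(cons(f(a, a), a)), a), 0), pair(pair(h(cons(cons(a, pair(a, a)), f(a, c))), c), cons(a, 0)))  →  pair(cons(cons(a, a), 0), pair(pair(h(cons(cons(a, pair(a, a)), f(a, c))), c), cons(a, 0)))   [R3 at 1.1.1]
3. pair(cons(cons(a, a), 0), pair(pair(h(cons(cons(a, pair(a, a)), f(a, c))), c), cons(a, 0)))  →  pair(cons(cons(a, a), 0), pair(pair(f(a, c), c), cons(a, 0)))   [R3 at 2.1.1]
4. pair(cons(cons(a, a), 0), pair(pair(f(a, c), c), cons(a, 0)))  →  pair(cons(cons(a, a), 0), pair(pair(c, c), cons(a, 0)))   [R6 at 2.1.1]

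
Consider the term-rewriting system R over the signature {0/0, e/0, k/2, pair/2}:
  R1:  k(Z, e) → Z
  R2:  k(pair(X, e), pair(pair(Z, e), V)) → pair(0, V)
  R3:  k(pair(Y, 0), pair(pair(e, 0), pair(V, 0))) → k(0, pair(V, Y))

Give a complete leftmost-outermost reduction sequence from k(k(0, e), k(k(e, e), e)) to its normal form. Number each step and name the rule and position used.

1. k(k(0, e), k(k(e, e), e))  →  k(0, k(k(e, e), e))   [R1 at 1]
2. k(0, k(k(e, e), e))  →  k(0, k(e, e))   [R1 at 2]
3. k(0, k(e, e))  →  k(0, e)   [R1 at 2]
4. k(0, e)  →  0   [R1 at ε]

0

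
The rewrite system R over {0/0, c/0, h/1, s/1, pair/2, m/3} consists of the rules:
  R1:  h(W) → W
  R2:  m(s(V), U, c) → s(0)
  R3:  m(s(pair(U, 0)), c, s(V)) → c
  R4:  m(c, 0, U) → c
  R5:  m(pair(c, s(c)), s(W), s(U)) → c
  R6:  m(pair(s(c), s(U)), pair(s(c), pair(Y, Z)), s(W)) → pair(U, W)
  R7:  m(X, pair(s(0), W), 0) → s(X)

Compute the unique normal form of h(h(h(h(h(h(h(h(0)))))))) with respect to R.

0

1. h(h(h(h(h(h(h(h(0))))))))  →  h(h(h(h(h(h(h(0)))))))   [R1 at ε]
2. h(h(h(h(h(h(h(0)))))))  →  h(h(h(h(h(h(0))))))   [R1 at ε]
3. h(h(h(h(h(h(0))))))  →  h(h(h(h(h(0)))))   [R1 at ε]
4. h(h(h(h(h(0)))))  →  h(h(h(h(0))))   [R1 at ε]
5. h(h(h(h(0))))  →  h(h(h(0)))   [R1 at ε]
6. h(h(h(0)))  →  h(h(0))   [R1 at ε]
7. h(h(0))  →  h(0)   [R1 at ε]
8. h(0)  →  0   [R1 at ε]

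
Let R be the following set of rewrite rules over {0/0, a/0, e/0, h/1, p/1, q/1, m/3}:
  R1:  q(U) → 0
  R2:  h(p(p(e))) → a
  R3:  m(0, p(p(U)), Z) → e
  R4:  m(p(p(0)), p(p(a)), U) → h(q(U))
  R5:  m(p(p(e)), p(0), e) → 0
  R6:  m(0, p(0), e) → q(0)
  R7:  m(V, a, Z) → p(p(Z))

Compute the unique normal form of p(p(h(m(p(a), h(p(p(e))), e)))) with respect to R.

1. p(p(h(m(p(a), h(p(p(e))), e))))  →  p(p(h(m(p(a), a, e))))   [R2 at 1.1.1.2]
2. p(p(h(m(p(a), a, e))))  →  p(p(h(p(p(e)))))   [R7 at 1.1.1]
3. p(p(h(p(p(e)))))  →  p(p(a))   [R2 at 1.1]

p(p(a))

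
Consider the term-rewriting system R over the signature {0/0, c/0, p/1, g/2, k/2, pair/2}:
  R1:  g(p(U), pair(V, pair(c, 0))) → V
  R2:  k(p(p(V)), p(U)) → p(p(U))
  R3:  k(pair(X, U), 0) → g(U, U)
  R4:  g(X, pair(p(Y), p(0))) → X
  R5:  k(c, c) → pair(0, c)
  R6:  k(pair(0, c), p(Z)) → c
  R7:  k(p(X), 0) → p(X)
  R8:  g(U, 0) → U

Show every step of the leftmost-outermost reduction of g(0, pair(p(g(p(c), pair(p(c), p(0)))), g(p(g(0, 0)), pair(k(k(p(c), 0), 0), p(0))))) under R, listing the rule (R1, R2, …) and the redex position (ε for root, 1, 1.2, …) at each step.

1. g(0, pair(p(g(p(c), pair(p(c), p(0)))), g(p(g(0, 0)), pair(k(k(p(c), 0), 0), p(0)))))  →  g(0, pair(p(p(c)), g(p(g(0, 0)), pair(k(k(p(c), 0), 0), p(0)))))   [R4 at 2.1.1]
2. g(0, pair(p(p(c)), g(p(g(0, 0)), pair(k(k(p(c), 0), 0), p(0)))))  →  g(0, pair(p(p(c)), g(p(0), pair(k(k(p(c), 0), 0), p(0)))))   [R8 at 2.2.1.1]
3. g(0, pair(p(p(c)), g(p(0), pair(k(k(p(c), 0), 0), p(0)))))  →  g(0, pair(p(p(c)), g(p(0), pair(k(p(c), 0), p(0)))))   [R7 at 2.2.2.1.1]
4. g(0, pair(p(p(c)), g(p(0), pair(k(p(c), 0), p(0)))))  →  g(0, pair(p(p(c)), g(p(0), pair(p(c), p(0)))))   [R7 at 2.2.2.1]
5. g(0, pair(p(p(c)), g(p(0), pair(p(c), p(0)))))  →  g(0, pair(p(p(c)), p(0)))   [R4 at 2.2]
6. g(0, pair(p(p(c)), p(0)))  →  0   [R4 at ε]

0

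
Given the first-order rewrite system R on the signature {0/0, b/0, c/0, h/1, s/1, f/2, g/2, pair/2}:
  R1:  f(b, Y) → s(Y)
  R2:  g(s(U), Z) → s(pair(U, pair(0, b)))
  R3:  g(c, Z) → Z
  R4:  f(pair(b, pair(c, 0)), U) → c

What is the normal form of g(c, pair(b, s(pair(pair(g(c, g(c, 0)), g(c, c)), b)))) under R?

pair(b, s(pair(pair(0, c), b)))

1. g(c, pair(b, s(pair(pair(g(c, g(c, 0)), g(c, c)), b))))  →  pair(b, s(pair(pair(g(c, g(c, 0)), g(c, c)), b)))   [R3 at ε]
2. pair(b, s(pair(pair(g(c, g(c, 0)), g(c, c)), b)))  →  pair(b, s(pair(pair(g(c, 0), g(c, c)), b)))   [R3 at 2.1.1.1]
3. pair(b, s(pair(pair(g(c, 0), g(c, c)), b)))  →  pair(b, s(pair(pair(0, g(c, c)), b)))   [R3 at 2.1.1.1]
4. pair(b, s(pair(pair(0, g(c, c)), b)))  →  pair(b, s(pair(pair(0, c), b)))   [R3 at 2.1.1.2]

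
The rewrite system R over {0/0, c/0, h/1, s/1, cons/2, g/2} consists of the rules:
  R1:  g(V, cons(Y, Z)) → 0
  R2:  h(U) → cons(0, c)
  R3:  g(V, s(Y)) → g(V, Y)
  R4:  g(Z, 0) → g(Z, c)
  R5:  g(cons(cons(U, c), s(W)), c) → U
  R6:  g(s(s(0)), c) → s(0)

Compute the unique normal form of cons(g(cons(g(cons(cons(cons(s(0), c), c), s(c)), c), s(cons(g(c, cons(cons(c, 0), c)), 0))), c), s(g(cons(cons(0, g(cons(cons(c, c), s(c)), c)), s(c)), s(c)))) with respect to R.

cons(s(0), s(0))

1. cons(g(cons(g(cons(cons(cons(s(0), c), c), s(c)), c), s(cons(g(c, cons(cons(c, 0), c)), 0))), c), s(g(cons(cons(0, g(cons(cons(c, c), s(c)), c)), s(c)), s(c))))  →  cons(g(cons(cons(s(0), c), s(cons(g(c, cons(cons(c, 0), c)), 0))), c), s(g(cons(cons(0, g(cons(cons(c, c), s(c)), c)), s(c)), s(c))))   [R5 at 1.1.1]
2. cons(g(cons(cons(s(0), c), s(cons(g(c, cons(cons(c, 0), c)), 0))), c), s(g(cons(cons(0, g(cons(cons(c, c), s(c)), c)), s(c)), s(c))))  →  cons(s(0), s(g(cons(cons(0, g(cons(cons(c, c), s(c)), c)), s(c)), s(c))))   [R5 at 1]
3. cons(s(0), s(g(cons(cons(0, g(cons(cons(c, c), s(c)), c)), s(c)), s(c))))  →  cons(s(0), s(g(cons(cons(0, g(cons(cons(c, c), s(c)), c)), s(c)), c)))   [R3 at 2.1]
4. cons(s(0), s(g(cons(cons(0, g(cons(cons(c, c), s(c)), c)), s(c)), c)))  →  cons(s(0), s(g(cons(cons(0, c), s(c)), c)))   [R5 at 2.1.1.1.2]
5. cons(s(0), s(g(cons(cons(0, c), s(c)), c)))  →  cons(s(0), s(0))   [R5 at 2.1]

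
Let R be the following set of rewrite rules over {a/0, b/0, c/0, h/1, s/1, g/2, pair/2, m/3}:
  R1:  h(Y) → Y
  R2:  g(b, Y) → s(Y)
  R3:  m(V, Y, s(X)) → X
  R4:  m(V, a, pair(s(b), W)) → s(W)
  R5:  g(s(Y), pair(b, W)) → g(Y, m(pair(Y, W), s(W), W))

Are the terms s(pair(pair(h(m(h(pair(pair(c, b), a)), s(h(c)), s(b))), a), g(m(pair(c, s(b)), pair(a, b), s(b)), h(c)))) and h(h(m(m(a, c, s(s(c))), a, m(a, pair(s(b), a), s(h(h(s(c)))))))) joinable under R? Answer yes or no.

Reduce t₁ = s(pair(pair(h(m(h(pair(pair(c, b), a)), s(h(c)), s(b))), a), g(m(pair(c, s(b)), pair(a, b), s(b)), h(c)))):
1. s(pair(pair(h(m(h(pair(pair(c, b), a)), s(h(c)), s(b))), a), g(m(pair(c, s(b)), pair(a, b), s(b)), h(c))))  →  s(pair(pair(m(h(pair(pair(c, b), a)), s(h(c)), s(b)), a), g(m(pair(c, s(b)), pair(a, b), s(b)), h(c))))   [R1 at 1.1.1]
2. s(pair(pair(m(h(pair(pair(c, b), a)), s(h(c)), s(b)), a), g(m(pair(c, s(b)), pair(a, b), s(b)), h(c))))  →  s(pair(pair(b, a), g(m(pair(c, s(b)), pair(a, b), s(b)), h(c))))   [R3 at 1.1.1]
3. s(pair(pair(b, a), g(m(pair(c, s(b)), pair(a, b), s(b)), h(c))))  →  s(pair(pair(b, a), g(b, h(c))))   [R3 at 1.2.1]
4. s(pair(pair(b, a), g(b, h(c))))  →  s(pair(pair(b, a), s(h(c))))   [R2 at 1.2]
5. s(pair(pair(b, a), s(h(c))))  →  s(pair(pair(b, a), s(c)))   [R1 at 1.2.1]

Reduce t₂ = h(h(m(m(a, c, s(s(c))), a, m(a, pair(s(b), a), s(h(h(s(c)))))))):
1. h(h(m(m(a, c, s(s(c))), a, m(a, pair(s(b), a), s(h(h(s(c))))))))  →  h(m(m(a, c, s(s(c))), a, m(a, pair(s(b), a), s(h(h(s(c)))))))   [R1 at ε]
2. h(m(m(a, c, s(s(c))), a, m(a, pair(s(b), a), s(h(h(s(c)))))))  →  m(m(a, c, s(s(c))), a, m(a, pair(s(b), a), s(h(h(s(c))))))   [R1 at ε]
3. m(m(a, c, s(s(c))), a, m(a, pair(s(b), a), s(h(h(s(c))))))  →  m(s(c), a, m(a, pair(s(b), a), s(h(h(s(c))))))   [R3 at 1]
4. m(s(c), a, m(a, pair(s(b), a), s(h(h(s(c))))))  →  m(s(c), a, h(h(s(c))))   [R3 at 3]
5. m(s(c), a, h(h(s(c))))  →  m(s(c), a, h(s(c)))   [R1 at 3]
6. m(s(c), a, h(s(c)))  →  m(s(c), a, s(c))   [R1 at 3]
7. m(s(c), a, s(c))  →  c   [R3 at ε]

no — NF(t₁) = s(pair(pair(b, a), s(c))), NF(t₂) = c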